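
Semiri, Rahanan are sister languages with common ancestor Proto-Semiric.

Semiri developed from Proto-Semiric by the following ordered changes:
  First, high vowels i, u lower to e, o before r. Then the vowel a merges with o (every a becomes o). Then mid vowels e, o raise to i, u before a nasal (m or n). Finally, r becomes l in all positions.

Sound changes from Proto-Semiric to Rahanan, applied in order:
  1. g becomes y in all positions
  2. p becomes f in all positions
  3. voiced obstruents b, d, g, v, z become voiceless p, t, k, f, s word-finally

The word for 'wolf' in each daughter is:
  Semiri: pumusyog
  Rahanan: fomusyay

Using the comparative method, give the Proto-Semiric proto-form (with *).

*pomusyag

Position 8: Semiri has g, Rahanan has y. Semiri preserves g here (none of its changes turn any other segment into g), so the proto-segment is *g.
Position 1: Semiri has p, Rahanan has f. Semiri preserves p here (none of its changes turn any other segment into p), so the proto-segment is *p.
Verify the candidate proto-form against each daughter:
Semiri: *pomusyag > pomusyog > pumusyog  (by vowel merger, pre-nasal raising)
Rahanan: *pomusyag > pomusyay > fomusyay  (by unconditioned shift, unconditioned shift)
Only *pomusyag yields all of Semiri pumusyog, Rahanan fomusyay.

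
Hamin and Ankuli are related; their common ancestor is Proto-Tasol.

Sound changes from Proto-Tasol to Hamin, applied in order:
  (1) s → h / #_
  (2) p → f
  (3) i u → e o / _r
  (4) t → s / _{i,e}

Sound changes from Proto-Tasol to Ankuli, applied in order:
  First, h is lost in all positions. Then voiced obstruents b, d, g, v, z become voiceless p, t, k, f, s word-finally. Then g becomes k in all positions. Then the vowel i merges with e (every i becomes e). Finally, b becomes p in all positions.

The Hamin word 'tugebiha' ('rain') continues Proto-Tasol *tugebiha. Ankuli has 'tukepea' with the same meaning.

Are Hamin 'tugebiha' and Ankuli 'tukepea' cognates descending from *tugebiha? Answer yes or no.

yes

Derive the expected Ankuli reflex of *tugebiha:
Ankuli: *tugebiha > tugebia > tukebia > tukebea > tukepea  (by h-loss, unconditioned shift, vowel merger, unconditioned shift)
Ankuli 'tukepea' matches the regular reflex exactly, so the pair is cognate.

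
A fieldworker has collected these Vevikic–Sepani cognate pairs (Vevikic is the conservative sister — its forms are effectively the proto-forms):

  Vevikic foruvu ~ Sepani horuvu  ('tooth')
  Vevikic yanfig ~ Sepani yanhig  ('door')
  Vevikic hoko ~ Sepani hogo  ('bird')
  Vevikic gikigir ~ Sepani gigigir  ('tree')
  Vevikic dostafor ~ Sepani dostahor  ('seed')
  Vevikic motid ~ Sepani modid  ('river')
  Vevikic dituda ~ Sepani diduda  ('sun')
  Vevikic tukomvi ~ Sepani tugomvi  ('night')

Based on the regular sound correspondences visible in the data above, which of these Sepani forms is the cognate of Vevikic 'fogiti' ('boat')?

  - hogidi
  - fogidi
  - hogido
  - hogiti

hogidi

foruvu ~ horuvu — Vevikic f corresponds to Sepani h word-initially before a back vowel.
motid ~ modid — Vevikic t corresponds to Sepani d between vowels (before a front vowel).
Applying these to Vevikic 'fogiti':
  fogiti → hogiti   (f→h word-initially before a back vowel)
  hogiti → hogidi   (t→d between vowels (before a front vowel))
So the Sepani cognate is 'hogidi'.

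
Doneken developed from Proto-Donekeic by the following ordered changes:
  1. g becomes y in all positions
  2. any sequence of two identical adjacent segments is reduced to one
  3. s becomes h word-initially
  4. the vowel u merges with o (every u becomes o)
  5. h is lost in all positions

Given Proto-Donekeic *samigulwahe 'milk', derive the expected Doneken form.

amiyolwae

Doneken: *samigulwahe > samiyulwahe > hamiyulwahe > hamiyolwahe > amiyolwae  (by unconditioned shift, debuccalisation, vowel merger, h-loss)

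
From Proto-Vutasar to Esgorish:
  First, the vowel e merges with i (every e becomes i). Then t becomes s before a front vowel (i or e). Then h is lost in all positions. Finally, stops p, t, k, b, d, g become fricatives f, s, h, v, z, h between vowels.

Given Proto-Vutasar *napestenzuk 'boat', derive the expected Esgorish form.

nafissinzuk

Esgorish: start from *napestenzuk.
  rule 1 (vowel merger): napestenzuk → napistinzuk
  rule 2 (palatalisation): napistinzuk → napissinzuk
  rule 3: no change — napissinzuk
  rule 4 (intervocalic lenition): napissinzuk → nafissinzuk
  ⇒ Esgorish nafissinzuk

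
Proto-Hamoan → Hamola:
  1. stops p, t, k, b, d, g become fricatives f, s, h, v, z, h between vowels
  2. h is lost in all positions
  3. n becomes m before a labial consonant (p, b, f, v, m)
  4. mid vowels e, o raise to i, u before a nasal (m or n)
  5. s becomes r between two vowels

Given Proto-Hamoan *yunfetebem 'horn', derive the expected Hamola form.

Hamola: start from *yunfetebem.
  rule 1 (intervocalic lenition): yunfetebem → yunfesevem
  rule 2: no change — yunfesevem
  rule 3 (nasal place assimilation): yunfesevem → yumfesevem
  rule 4 (pre-nasal raising): yumfesevem → yumfesevim
  rule 5 (rhotacism): yumfesevim → yumferevim
  ⇒ Hamola yumferevim

yumferevim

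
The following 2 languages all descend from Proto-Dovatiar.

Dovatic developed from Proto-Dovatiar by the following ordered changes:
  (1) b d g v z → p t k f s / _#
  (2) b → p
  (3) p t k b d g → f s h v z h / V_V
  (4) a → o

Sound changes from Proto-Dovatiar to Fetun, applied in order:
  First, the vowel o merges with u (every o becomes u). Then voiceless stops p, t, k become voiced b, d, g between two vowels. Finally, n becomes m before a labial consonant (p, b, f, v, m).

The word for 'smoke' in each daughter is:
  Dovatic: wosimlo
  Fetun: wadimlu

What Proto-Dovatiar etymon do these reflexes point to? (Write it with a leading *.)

*watimlo

Position 3: Dovatic has s, Fetun has d. Taking the neighbouring segments as reconstructed: Dovatic s could go back to *t or *s; Fetun d could go back to *t or *d — the one source consistent with every daughter is *t.
Position 2: Dovatic has o, Fetun has a. Fetun preserves a here (none of its changes turn any other segment into a), so the proto-segment is *a.
Position 7: Dovatic has o, Fetun has u. Taking the neighbouring segments as reconstructed: Dovatic o could go back to *a or *o; Fetun u could go back to *o or *u — the one source consistent with every daughter is *o.
The remaining positions agree across the daughters. Check the candidate against every language:
Dovatic: *watimlo > wasimlo > wosimlo  (by intervocalic lenition, vowel merger)
Fetun: *watimlo
  watimlo → watimlu   [vowel merger]
  watimlu → wadimlu   [intervocalic voicing]
  wadimlu (rule 3 does not apply)
  giving Fetun wadimlu.
*watimlo is the unique common source.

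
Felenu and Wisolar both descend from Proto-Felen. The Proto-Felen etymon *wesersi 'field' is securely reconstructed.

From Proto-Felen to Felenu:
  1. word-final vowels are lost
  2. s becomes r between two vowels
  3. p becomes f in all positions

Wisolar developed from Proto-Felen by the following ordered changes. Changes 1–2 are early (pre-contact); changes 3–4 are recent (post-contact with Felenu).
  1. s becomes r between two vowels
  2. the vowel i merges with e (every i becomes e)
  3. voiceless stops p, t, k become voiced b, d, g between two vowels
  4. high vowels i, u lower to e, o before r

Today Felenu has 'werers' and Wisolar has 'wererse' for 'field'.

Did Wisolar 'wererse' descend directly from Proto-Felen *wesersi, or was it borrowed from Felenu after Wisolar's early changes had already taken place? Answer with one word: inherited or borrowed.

inherited

If inherited, *wesersi would pass through all of Wisolar's changes:
Wisolar: *wesersi > werersi > wererse  (by rhotacism, vowel merger)
If borrowed from Felenu 'werers' after the early changes, it would undergo only the recent ones:
  rule 3 (intervocalic voicing): no change (werers)
  rule 4 (pre-rhotic lowering): no change (werers)
  ⇒ as a loan: werers
Wisolar 'wererse' matches the inherited outcome exactly, so it is an inherited cognate, not a loan.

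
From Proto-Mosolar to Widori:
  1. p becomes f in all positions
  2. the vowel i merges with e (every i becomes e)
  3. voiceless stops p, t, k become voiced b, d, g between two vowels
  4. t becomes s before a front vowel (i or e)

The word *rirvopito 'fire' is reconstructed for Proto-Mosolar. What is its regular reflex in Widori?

rervofedo

Widori: *rirvopito
  rirvopito → rirvofito   [unconditioned shift]
  rirvofito → rervofeto   [vowel merger]
  rervofeto → rervofedo   [intervocalic voicing]
  rervofedo (rule 4 does not apply)
  giving Widori rervofedo.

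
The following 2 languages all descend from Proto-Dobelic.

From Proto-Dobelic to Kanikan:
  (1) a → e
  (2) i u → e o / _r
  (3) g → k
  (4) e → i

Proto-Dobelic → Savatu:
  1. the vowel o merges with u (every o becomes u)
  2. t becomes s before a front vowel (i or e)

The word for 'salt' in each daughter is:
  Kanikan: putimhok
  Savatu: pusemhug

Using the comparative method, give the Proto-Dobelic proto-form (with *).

*putemhog

Position 7: Kanikan has o, Savatu has u. Taking the neighbouring segments as reconstructed: Kanikan o can only go back to *o; Savatu u could go back to *o or *u — the one source consistent with every daughter is *o.
Position 3: Kanikan has t, Savatu has s. Kanikan preserves t here (none of its changes turn any other segment into t), so the proto-segment is *t.
This points to *putemhog. Verify forward in each daughter:
Kanikan: *putemhog > putemhok > putimhok  (by unconditioned shift, vowel merger)
Savatu: *putemhog > putemhug > pusemhug  (by vowel merger, palatalisation)
*putemhog is the unique common source.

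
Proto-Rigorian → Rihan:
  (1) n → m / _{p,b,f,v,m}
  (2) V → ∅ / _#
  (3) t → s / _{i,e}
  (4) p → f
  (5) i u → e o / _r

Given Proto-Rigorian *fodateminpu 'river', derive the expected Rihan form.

Rihan: start from *fodateminpu.
  rule 1 (nasal place assimilation): fodateminpu → fodatemimpu
  rule 2 (apocope): fodatemimpu → fodatemimp
  rule 3 (palatalisation): fodatemimp → fodasemimp
  rule 4 (unconditioned shift): fodasemimp → fodasemimf
  rule 5: no change — fodasemimf
  ⇒ Rihan fodasemimf

fodasemimf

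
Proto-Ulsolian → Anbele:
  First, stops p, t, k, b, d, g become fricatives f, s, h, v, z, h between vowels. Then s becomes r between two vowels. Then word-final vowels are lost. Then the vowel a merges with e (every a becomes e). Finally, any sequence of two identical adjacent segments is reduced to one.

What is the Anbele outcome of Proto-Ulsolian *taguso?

tehur

Anbele: start from *taguso.
  rule 1 (intervocalic lenition): taguso → tahuso
  rule 2 (rhotacism): tahuso → tahuro
  rule 3 (apocope): tahuro → tahur
  rule 4 (vowel merger): tahur → tehur
  rule 5: no change — tehur
  ⇒ Anbele tehur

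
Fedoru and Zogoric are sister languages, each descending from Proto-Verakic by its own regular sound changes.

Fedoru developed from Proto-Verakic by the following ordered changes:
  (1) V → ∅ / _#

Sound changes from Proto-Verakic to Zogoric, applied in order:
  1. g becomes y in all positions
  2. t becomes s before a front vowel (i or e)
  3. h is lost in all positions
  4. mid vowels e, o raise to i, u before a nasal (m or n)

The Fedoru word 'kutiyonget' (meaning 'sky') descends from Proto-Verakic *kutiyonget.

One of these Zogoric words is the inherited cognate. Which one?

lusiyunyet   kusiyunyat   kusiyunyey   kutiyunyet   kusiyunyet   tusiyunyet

kusiyunyet

Zogoric: *kutiyonget > kutiyonyet > kusiyonyet > kusiyunyet  (by unconditioned shift, palatalisation, pre-nasal raising)
Among the options, 'kusiyunyet' alone shows every Zogoric change applied in order.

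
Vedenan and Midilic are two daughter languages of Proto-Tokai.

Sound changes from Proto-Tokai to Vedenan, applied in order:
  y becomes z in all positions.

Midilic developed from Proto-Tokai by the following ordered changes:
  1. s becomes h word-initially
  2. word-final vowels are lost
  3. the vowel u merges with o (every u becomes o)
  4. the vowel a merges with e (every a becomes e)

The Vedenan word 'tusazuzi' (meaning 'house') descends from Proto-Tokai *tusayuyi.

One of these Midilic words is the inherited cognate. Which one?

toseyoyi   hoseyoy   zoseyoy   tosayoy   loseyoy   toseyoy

Midilic: *tusayuyi > tusayuy > tosayoy > toseyoy  (by apocope, vowel merger, vowel merger)
The other candidates each miss or misapply at least one Midilic change.

toseyoy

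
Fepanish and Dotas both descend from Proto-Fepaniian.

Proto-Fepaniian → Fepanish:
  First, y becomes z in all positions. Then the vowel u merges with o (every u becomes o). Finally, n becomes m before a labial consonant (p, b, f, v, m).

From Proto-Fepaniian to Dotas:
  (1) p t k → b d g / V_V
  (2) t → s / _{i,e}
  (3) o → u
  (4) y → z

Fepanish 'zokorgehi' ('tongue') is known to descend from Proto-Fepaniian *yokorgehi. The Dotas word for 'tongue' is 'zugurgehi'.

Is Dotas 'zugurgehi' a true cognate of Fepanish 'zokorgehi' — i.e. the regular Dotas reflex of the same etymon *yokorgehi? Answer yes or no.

yes

Derive the expected Dotas reflex of *yokorgehi:
Dotas: *yokorgehi > yogorgehi > yugurgehi > zugurgehi  (by intervocalic voicing, vowel merger, unconditioned shift)
Dotas 'zugurgehi' matches the regular reflex exactly, so the pair is cognate.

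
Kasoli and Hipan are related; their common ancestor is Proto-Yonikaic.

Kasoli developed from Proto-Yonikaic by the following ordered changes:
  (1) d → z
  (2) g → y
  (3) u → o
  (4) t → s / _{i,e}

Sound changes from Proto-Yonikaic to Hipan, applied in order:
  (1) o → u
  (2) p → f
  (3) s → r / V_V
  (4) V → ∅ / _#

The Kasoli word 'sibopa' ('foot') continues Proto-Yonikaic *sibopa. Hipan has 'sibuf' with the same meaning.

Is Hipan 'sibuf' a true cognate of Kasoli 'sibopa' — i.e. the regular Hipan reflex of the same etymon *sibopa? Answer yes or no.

Derive the expected Hipan reflex of *sibopa:
Hipan: start from *sibopa.
  rule 1 (vowel merger): sibopa → sibupa
  rule 2 (unconditioned shift): sibupa → sibufa
  rule 3: no change — sibufa
  rule 4 (apocope): sibufa → sibuf
  ⇒ Hipan sibuf
Hipan 'sibuf' matches the regular reflex exactly, so the pair is cognate.

yes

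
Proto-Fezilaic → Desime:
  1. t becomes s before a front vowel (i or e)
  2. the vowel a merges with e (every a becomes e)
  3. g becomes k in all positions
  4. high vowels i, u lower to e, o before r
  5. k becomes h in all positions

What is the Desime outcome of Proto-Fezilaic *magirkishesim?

Desime: *magirkishesim
  magirkishesim (rule 1 does not apply)
  magirkishesim → megirkishesim   [vowel merger]
  megirkishesim → mekirkishesim   [unconditioned shift]
  mekirkishesim → mekerkishesim   [pre-rhotic lowering]
  mekerkishesim → meherhishesim   [unconditioned shift]
  giving Desime meherhishesim.

meherhishesim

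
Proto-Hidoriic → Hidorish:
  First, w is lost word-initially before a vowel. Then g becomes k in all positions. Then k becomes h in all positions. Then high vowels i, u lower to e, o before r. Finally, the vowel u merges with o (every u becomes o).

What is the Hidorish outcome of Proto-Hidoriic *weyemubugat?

eyemobohat

Hidorish: *weyemubugat > eyemubugat > eyemubukat > eyemubuhat > eyemobohat  (by glide loss, unconditioned shift, unconditioned shift, vowel merger)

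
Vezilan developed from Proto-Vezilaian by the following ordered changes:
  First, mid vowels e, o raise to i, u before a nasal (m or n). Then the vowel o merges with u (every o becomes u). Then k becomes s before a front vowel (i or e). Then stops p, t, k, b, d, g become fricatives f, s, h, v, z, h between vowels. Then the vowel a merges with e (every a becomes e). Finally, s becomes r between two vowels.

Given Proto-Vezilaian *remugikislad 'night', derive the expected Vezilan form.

Vezilan: start from *remugikislad.
  rule 1 (pre-nasal raising): remugikislad → rimugikislad
  rule 2: no change — rimugikislad
  rule 3 (palatalisation): rimugikislad → rimugisislad
  rule 4 (intervocalic lenition): rimugisislad → rimuhisislad
  rule 5 (vowel merger): rimuhisislad → rimuhisisled
  rule 6 (rhotacism): rimuhisisled → rimuhirisled
  ⇒ Vezilan rimuhirisled

rimuhirisled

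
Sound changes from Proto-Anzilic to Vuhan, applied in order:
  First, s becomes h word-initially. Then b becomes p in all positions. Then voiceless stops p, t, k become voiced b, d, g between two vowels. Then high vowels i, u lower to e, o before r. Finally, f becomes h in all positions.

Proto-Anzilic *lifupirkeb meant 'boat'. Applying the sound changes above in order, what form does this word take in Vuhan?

lihuberkep

Vuhan: *lifupirkeb
  lifupirkeb (rule 1 does not apply)
  lifupirkeb → lifupirkep   [unconditioned shift]
  lifupirkep → lifubirkep   [intervocalic voicing]
  lifubirkep → lifuberkep   [pre-rhotic lowering]
  lifuberkep → lihuberkep   [unconditioned shift]
  giving Vuhan lihuberkep.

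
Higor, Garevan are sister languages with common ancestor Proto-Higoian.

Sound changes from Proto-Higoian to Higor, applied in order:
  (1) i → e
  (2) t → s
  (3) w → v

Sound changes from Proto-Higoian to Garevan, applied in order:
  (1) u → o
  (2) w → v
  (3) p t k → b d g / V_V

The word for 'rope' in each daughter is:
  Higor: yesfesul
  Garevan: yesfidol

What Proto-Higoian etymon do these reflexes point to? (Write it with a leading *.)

Position 7: Higor has u, Garevan has o. Higor preserves u here (none of its changes turn any other segment into u), so the proto-segment is *u.
Position 5: Higor has e, Garevan has i. Garevan preserves i here (none of its changes turn any other segment into i), so the proto-segment is *i.
Position 6: Higor has s, Garevan has d. Taking the neighbouring segments as reconstructed: Higor s could go back to *t or *s; Garevan d could go back to *t or *d — the one source consistent with every daughter is *t.
This points to *yesfitul. Verify forward in each daughter:
Higor: start from *yesfitul.
  rule 1 (vowel merger): yesfitul → yesfetul
  rule 2 (unconditioned shift): yesfetul → yesfesul
  rule 3: no change — yesfesul
  ⇒ Higor yesfesul
Garevan: *yesfitul
  yesfitul → yesfitol   [vowel merger]
  yesfitol (rule 2 does not apply)
  yesfitol → yesfidol   [intervocalic voicing]
  giving Garevan yesfidol.
No other proto-form is consistent with every reflex, so the reconstruction is *yesfitul.

*yesfitul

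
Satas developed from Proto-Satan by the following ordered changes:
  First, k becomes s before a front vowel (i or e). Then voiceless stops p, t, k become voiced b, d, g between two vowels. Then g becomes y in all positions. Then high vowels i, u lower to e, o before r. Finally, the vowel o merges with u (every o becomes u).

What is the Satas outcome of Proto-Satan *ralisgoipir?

ralisyuiber

Satas: *ralisgoipir > ralisgoibir > ralisyoibir > ralisyoiber > ralisyuiber  (by intervocalic voicing, unconditioned shift, pre-rhotic lowering, vowel merger)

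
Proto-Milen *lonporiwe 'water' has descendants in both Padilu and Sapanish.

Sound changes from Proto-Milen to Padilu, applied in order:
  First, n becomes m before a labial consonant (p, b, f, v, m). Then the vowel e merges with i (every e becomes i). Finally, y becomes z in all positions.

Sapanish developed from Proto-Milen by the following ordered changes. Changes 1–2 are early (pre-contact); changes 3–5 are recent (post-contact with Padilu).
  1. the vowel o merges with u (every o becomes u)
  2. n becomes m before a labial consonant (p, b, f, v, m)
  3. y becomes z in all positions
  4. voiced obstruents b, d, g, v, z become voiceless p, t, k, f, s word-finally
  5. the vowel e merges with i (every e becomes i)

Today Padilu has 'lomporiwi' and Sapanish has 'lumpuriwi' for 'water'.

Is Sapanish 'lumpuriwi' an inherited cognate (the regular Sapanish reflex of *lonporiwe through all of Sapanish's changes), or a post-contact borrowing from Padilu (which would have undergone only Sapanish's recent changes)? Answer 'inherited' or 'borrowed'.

If inherited, *lonporiwe would pass through all of Sapanish's changes:
Sapanish: start from *lonporiwe.
  rule 1 (vowel merger): lonporiwe → lunpuriwe
  rule 2 (nasal place assimilation): lunpuriwe → lumpuriwe
  rule 3: no change — lumpuriwe
  rule 4: no change — lumpuriwe
  rule 5 (vowel merger): lumpuriwe → lumpuriwi
  ⇒ Sapanish lumpuriwi
If borrowed from Padilu 'lomporiwi' after the early changes, it would undergo only the recent ones:
  rule 3 (unconditioned shift): no change (lomporiwi)
  rule 4 (final devoicing): no change (lomporiwi)
  rule 5 (vowel merger): no change (lomporiwi)
  ⇒ as a loan: lomporiwi
Sapanish 'lumpuriwi' matches the inherited outcome exactly, so it is an inherited cognate, not a loan.

inherited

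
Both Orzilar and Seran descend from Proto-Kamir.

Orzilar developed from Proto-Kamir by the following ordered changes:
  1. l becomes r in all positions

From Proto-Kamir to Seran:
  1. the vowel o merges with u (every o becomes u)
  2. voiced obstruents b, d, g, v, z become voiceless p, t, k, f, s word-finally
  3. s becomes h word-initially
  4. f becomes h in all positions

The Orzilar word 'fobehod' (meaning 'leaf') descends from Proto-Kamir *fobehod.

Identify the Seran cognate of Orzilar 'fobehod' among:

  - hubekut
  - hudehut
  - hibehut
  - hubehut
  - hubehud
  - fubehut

hubehut

Seran: *fobehod > fubehud > fubehut > hubehut  (by vowel merger, final devoicing, unconditioned shift)
The other candidates each miss or misapply at least one Seran change.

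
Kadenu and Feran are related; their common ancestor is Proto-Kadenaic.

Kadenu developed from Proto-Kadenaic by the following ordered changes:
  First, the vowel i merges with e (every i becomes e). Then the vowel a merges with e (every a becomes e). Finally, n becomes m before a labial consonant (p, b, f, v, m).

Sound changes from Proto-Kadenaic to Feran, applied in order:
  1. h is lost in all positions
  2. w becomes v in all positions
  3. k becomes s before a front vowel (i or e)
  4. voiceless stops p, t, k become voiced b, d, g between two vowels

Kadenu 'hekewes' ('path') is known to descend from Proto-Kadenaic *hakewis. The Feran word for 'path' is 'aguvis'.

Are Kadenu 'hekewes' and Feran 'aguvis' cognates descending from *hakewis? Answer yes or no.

no

Derive the expected Feran reflex of *hakewis:
Feran: start from *hakewis.
  rule 1 (h-loss): hakewis → akewis
  rule 2 (unconditioned shift): akewis → akevis
  rule 3 (palatalisation): akevis → asevis
  rule 4: no change — asevis
  ⇒ Feran asevis
The regular Feran reflex would be 'asevis', but the attested form is 'aguvis'. The correspondence is irregular, so they are not cognates (the Feran form has a different source).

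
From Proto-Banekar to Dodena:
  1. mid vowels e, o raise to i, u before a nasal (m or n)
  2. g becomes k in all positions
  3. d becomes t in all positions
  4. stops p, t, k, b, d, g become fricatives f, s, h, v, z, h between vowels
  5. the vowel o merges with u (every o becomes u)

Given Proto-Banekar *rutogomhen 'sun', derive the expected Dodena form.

rusuhumhin

Dodena: start from *rutogomhen.
  rule 1 (pre-nasal raising): rutogomhen → rutogumhin
  rule 2 (unconditioned shift): rutogumhin → rutokumhin
  rule 3: no change — rutokumhin
  rule 4 (intervocalic lenition): rutokumhin → rusohumhin
  rule 5 (vowel merger): rusohumhin → rusuhumhin
  ⇒ Dodena rusuhumhin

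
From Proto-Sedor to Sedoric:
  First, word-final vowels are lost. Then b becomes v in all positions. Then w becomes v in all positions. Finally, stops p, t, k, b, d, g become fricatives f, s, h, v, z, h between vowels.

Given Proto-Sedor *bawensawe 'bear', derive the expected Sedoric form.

Sedoric: *bawensawe
  bawensawe → bawensaw   [apocope]
  bawensaw → vawensaw   [unconditioned shift]
  vawensaw → vavensav   [unconditioned shift]
  vavensav (rule 4 does not apply)
  giving Sedoric vavensav.

vavensav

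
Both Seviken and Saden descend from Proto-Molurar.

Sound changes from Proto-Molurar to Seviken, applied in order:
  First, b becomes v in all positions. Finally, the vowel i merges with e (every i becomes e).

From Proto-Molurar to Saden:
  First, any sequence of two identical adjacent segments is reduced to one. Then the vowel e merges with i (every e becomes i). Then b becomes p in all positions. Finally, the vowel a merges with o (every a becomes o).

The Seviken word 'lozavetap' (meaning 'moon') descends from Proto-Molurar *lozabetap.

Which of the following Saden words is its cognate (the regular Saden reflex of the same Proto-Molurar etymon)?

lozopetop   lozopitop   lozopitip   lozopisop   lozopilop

lozopitop

Saden: start from *lozabetap.
  rule 1: no change — lozabetap
  rule 2 (vowel merger): lozabetap → lozabitap
  rule 3 (unconditioned shift): lozabitap → lozapitap
  rule 4 (vowel merger): lozapitap → lozopitop
  ⇒ Saden lozopitop
Only 'lozopitop' matches the regular Saden development of *lozabetap.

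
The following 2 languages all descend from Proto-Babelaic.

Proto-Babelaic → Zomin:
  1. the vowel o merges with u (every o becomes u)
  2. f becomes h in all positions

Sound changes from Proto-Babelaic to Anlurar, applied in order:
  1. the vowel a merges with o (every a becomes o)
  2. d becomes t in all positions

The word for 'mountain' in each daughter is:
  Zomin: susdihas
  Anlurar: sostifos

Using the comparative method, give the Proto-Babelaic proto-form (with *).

Position 6: Zomin has h, Anlurar has f. Anlurar preserves f here (none of its changes turn any other segment into f), so the proto-segment is *f.
Position 2: Zomin has u, Anlurar has o. Taking the neighbouring segments as reconstructed: Zomin u could go back to *o or *u; Anlurar o could go back to *a or *o — the one source consistent with every daughter is *o.
Continuing position by position gives *sosdifas; check it forward:
Zomin: *sosdifas > susdifas > susdihas  (by vowel merger, unconditioned shift)
Anlurar: *sosdifas
  sosdifas → sosdifos   [vowel merger]
  sosdifos → sostifos   [unconditioned shift]
  giving Anlurar sostifos.
*sosdifas is the unique common source.

*sosdifas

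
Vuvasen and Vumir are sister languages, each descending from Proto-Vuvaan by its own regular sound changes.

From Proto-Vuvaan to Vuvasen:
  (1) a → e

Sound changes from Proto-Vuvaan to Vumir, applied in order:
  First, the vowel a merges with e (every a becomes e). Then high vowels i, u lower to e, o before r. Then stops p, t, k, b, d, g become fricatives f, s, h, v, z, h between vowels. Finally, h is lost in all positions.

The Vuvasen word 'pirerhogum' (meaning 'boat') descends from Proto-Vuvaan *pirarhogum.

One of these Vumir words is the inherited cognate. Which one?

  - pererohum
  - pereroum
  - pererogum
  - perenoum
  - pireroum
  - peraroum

pereroum

Vumir: *pirarhogum > pirerhogum > pererhogum > pererhohum > pereroum  (by vowel merger, pre-rhotic lowering, intervocalic lenition, h-loss)
Only 'pereroum' matches the regular Vumir development of *pirarhogum.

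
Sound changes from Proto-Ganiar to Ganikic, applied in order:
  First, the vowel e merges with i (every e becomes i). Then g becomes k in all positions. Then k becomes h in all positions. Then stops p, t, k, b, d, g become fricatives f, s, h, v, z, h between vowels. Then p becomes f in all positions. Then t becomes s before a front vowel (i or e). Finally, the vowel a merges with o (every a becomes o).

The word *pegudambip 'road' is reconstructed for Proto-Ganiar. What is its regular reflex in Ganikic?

fihuzombif

Ganikic: *pegudambip > pigudambip > pikudambip > pihudambip > pihuzambip > fihuzambif > fihuzombif  (by vowel merger, unconditioned shift, unconditioned shift, intervocalic lenition, unconditioned shift, vowel merger)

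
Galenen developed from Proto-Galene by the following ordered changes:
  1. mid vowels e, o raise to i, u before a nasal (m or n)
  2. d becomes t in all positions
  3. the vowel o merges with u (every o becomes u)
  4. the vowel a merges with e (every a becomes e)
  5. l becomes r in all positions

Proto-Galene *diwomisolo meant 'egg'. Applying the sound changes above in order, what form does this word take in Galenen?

Galenen: start from *diwomisolo.
  rule 1 (pre-nasal raising): diwomisolo → diwumisolo
  rule 2 (unconditioned shift): diwumisolo → tiwumisolo
  rule 3 (vowel merger): tiwumisolo → tiwumisulu
  rule 4: no change — tiwumisulu
  rule 5 (unconditioned shift): tiwumisulu → tiwumisuru
  ⇒ Galenen tiwumisuru

tiwumisuru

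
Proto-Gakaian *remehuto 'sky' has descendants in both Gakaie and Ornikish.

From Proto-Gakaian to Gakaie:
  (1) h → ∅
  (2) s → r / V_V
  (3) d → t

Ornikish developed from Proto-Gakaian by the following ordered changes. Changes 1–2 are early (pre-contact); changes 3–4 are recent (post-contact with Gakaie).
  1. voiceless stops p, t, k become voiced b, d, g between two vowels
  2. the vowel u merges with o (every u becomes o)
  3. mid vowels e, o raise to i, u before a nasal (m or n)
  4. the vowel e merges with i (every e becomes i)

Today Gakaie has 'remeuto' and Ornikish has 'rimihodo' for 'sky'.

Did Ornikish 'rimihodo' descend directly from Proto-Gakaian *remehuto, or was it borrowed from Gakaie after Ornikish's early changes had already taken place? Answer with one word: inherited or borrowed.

inherited

If inherited, *remehuto would pass through all of Ornikish's changes:
Ornikish: start from *remehuto.
  rule 1 (intervocalic voicing): remehuto → remehudo
  rule 2 (vowel merger): remehudo → remehodo
  rule 3 (pre-nasal raising): remehodo → rimehodo
  rule 4 (vowel merger): rimehodo → rimihodo
  ⇒ Ornikish rimihodo
If borrowed from Gakaie 'remeuto' after the early changes, it would undergo only the recent ones:
  rule 3 (pre-nasal raising): remeuto → rimeuto
  rule 4 (vowel merger): rimeuto → rimiuto
  ⇒ as a loan: rimiuto
Ornikish 'rimihodo' matches the inherited outcome exactly, so it is an inherited cognate, not a loan.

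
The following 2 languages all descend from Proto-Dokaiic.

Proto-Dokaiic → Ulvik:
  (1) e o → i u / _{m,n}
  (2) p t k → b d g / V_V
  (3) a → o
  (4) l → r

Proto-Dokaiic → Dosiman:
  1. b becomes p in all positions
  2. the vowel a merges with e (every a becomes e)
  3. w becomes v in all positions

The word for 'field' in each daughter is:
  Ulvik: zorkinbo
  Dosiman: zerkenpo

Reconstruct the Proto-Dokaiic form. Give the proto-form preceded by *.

*zarkenbo

Position 5: Ulvik has i, Dosiman has e. Taking the neighbouring segments as reconstructed: Ulvik i could go back to *e or *i; Dosiman e could go back to *a or *e — the one source consistent with every daughter is *e.
Position 2: Ulvik has o, Dosiman has e. Taking the neighbouring segments as reconstructed: Ulvik o could go back to *a or *o; Dosiman e could go back to *a or *e — the one source consistent with every daughter is *a.
Position 7: Ulvik has b, Dosiman has p. Taking the neighbouring segments as reconstructed: Ulvik b can only go back to *b; Dosiman p could go back to *p or *b — the one source consistent with every daughter is *b.
Continuing position by position gives *zarkenbo; check it forward:
Ulvik: start from *zarkenbo.
  rule 1 (pre-nasal raising): zarkenbo → zarkinbo
  rule 2: no change — zarkinbo
  rule 3 (vowel merger): zarkinbo → zorkinbo
  rule 4: no change — zorkinbo
  ⇒ Ulvik zorkinbo
Dosiman: *zarkenbo
  zarkenbo → zarkenpo   [unconditioned shift]
  zarkenpo → zerkenpo   [vowel merger]
  zerkenpo (rule 3 does not apply)
  giving Dosiman zerkenpo.
Only *zarkenbo yields all of Ulvik zorkinbo, Dosiman zerkenpo.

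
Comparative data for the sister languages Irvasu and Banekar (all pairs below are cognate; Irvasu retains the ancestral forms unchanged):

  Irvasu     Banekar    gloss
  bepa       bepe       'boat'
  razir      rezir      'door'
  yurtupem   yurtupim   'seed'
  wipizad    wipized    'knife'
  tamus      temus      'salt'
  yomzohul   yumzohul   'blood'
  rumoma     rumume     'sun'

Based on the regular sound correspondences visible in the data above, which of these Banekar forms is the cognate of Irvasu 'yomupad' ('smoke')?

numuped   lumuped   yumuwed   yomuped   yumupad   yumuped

yumuped

yomzohul ~ yumzohul, rumoma ~ rumume — Irvasu o corresponds to Banekar u after a consonant, before a nasal.
razir ~ rezir, wipizad ~ wipized — Irvasu a corresponds to Banekar e after a consonant, before a consonant other than r, m, n, p, b, f, v.
Applying these to Irvasu 'yomupad':
  yomupad → yumupad   (o→u after a consonant, before a nasal)
  yumupad → yumuped   (a→e after a consonant, before a consonant other than r, m, n, p, b, f, v)
So the Banekar cognate is 'yumuped'.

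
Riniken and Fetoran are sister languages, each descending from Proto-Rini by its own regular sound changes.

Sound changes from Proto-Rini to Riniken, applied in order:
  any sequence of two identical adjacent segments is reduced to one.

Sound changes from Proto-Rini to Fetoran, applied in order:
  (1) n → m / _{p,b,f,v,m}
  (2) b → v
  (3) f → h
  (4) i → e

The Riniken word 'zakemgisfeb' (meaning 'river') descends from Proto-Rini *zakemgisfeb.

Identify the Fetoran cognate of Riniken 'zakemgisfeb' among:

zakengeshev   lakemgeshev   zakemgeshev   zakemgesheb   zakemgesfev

zakemgeshev

Fetoran: start from *zakemgisfeb.
  rule 1: no change — zakemgisfeb
  rule 2 (unconditioned shift): zakemgisfeb → zakemgisfev
  rule 3 (unconditioned shift): zakemgisfev → zakemgishev
  rule 4 (vowel merger): zakemgishev → zakemgeshev
  ⇒ Fetoran zakemgeshev
Among the options, 'zakemgeshev' alone shows every Fetoran change applied in order.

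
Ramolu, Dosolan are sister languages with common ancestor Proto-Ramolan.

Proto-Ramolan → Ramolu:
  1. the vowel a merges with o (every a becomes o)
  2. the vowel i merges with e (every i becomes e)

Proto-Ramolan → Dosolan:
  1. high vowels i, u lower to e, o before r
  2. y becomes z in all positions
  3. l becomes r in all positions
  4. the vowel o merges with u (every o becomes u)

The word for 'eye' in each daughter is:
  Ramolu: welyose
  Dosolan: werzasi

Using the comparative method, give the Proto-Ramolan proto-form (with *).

Position 4: Ramolu has y, Dosolan has z. Ramolu preserves y here (none of its changes turn any other segment into y), so the proto-segment is *y.
Position 3: Ramolu has l, Dosolan has r. Ramolu preserves l here (none of its changes turn any other segment into l), so the proto-segment is *l.
This points to *welyasi. Verify forward in each daughter:
Ramolu: start from *welyasi.
  rule 1 (vowel merger): welyasi → welyosi
  rule 2 (vowel merger): welyosi → welyose
  ⇒ Ramolu welyose
Dosolan: *welyasi > welzasi > werzasi  (by unconditioned shift, unconditioned shift)
No other proto-form is consistent with every reflex, so the reconstruction is *welyasi.

*welyasi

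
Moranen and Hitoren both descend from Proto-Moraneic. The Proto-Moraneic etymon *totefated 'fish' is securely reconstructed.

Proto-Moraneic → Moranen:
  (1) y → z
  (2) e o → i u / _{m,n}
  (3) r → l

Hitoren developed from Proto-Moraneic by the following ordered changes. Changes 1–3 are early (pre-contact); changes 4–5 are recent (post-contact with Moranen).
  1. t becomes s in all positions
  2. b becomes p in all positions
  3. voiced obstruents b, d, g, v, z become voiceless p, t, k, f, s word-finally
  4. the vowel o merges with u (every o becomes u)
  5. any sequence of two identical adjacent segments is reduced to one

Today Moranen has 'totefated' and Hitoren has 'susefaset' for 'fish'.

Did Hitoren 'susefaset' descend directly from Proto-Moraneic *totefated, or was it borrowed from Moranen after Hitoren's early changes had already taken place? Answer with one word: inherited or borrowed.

If inherited, *totefated would pass through all of Hitoren's changes:
Hitoren: *totefated > sosefased > sosefaset > susefaset  (by unconditioned shift, final devoicing, vowel merger)
If borrowed from Moranen 'totefated' after the early changes, it would undergo only the recent ones:
  rule 4 (vowel merger): totefated → tutefated
  rule 5 (degemination): no change (tutefated)
  ⇒ as a loan: tutefated
Hitoren 'susefaset' matches the inherited outcome exactly, so it is an inherited cognate, not a loan.

inherited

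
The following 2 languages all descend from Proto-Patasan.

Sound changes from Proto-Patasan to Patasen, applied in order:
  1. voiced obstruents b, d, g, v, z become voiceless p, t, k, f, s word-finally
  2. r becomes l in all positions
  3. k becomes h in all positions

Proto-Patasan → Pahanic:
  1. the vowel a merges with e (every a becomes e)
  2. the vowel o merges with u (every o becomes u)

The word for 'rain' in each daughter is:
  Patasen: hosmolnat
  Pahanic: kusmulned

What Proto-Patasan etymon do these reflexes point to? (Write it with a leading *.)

Position 2: Patasen has o, Pahanic has u. Patasen preserves o here (none of its changes turn any other segment into o), so the proto-segment is *o.
Position 8: Patasen has a, Pahanic has e. Patasen preserves a here (none of its changes turn any other segment into a), so the proto-segment is *a.
Position 5: Patasen has o, Pahanic has u. Patasen preserves o here (none of its changes turn any other segment into o), so the proto-segment is *o.
This points to *kosmolnad. Verify forward in each daughter:
Patasen: *kosmolnad
  kosmolnad → kosmolnat   [final devoicing]
  kosmolnat (rule 2 does not apply)
  kosmolnat → hosmolnat   [unconditioned shift]
  giving Patasen hosmolnat.
Pahanic: start from *kosmolnad.
  rule 1 (vowel merger): kosmolnad → kosmolned
  rule 2 (vowel merger): kosmolned → kusmulned
  ⇒ Pahanic kusmulned
*kosmolnad is the unique common source.

*kosmolnad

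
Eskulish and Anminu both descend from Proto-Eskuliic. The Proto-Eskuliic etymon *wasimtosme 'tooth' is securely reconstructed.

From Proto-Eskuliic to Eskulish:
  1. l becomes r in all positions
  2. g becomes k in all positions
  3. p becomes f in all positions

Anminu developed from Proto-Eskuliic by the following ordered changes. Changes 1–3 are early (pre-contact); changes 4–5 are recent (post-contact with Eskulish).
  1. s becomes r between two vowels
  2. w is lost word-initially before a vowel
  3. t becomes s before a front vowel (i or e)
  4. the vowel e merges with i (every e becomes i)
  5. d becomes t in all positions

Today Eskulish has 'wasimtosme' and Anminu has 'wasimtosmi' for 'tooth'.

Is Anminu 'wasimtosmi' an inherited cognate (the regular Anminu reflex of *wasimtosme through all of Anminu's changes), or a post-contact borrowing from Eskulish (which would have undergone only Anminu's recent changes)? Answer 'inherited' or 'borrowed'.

If inherited, *wasimtosme would pass through all of Anminu's changes:
Anminu: *wasimtosme
  wasimtosme → warimtosme   [rhotacism]
  warimtosme → arimtosme   [glide loss]
  arimtosme (rule 3 does not apply)
  arimtosme → arimtosmi   [vowel merger]
  arimtosmi (rule 5 does not apply)
  giving Anminu arimtosmi.
If borrowed from Eskulish 'wasimtosme' after the early changes, it would undergo only the recent ones:
  rule 4 (vowel merger): wasimtosme → wasimtosmi
  rule 5 (unconditioned shift): no change (wasimtosmi)
  ⇒ as a loan: wasimtosmi
Anminu 'wasimtosmi' matches the loan outcome 'wasimtosmi', not the inherited 'arimtosmi' — it skipped the early Anminu changes, so it was borrowed from Eskulish.

borrowed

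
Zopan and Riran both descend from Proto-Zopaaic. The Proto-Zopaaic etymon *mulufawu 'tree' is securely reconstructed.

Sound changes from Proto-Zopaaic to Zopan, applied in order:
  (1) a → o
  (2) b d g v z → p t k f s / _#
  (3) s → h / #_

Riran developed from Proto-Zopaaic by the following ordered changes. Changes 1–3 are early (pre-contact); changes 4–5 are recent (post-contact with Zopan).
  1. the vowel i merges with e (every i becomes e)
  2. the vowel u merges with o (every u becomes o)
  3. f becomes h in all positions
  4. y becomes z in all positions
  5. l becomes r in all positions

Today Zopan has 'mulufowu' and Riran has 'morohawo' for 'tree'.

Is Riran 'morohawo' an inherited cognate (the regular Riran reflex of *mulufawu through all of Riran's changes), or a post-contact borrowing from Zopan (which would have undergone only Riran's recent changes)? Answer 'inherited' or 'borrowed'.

inherited

If inherited, *mulufawu would pass through all of Riran's changes:
Riran: start from *mulufawu.
  rule 1: no change — mulufawu
  rule 2 (vowel merger): mulufawu → molofawo
  rule 3 (unconditioned shift): molofawo → molohawo
  rule 4: no change — molohawo
  rule 5 (unconditioned shift): molohawo → morohawo
  ⇒ Riran morohawo
If borrowed from Zopan 'mulufowu' after the early changes, it would undergo only the recent ones:
  rule 4 (unconditioned shift): no change (mulufowu)
  rule 5 (unconditioned shift): mulufowu → murufowu
  ⇒ as a loan: murufowu
Riran 'morohawo' matches the inherited outcome exactly, so it is an inherited cognate, not a loan.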